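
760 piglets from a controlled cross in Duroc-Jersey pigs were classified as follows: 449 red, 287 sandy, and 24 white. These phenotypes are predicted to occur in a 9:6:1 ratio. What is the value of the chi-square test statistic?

Expected counts for N = 760 under a 9:6:1 ratio (total parts = 16):
  red: 760 × 9/16 = 427.5
  sandy: 760 × 6/16 = 285
  white: 760 × 1/16 = 47.5
χ² = Σ (O − E)² / E
  red: (449 − 427.5)² / 427.5 = 1.0813
  sandy: (287 − 285)² / 285 = 0.0140
  white: (24 − 47.5)² / 47.5 = 11.6263
χ² = 1.0813 + 0.0140 + 11.6263 = 12.7216 ≈ 12.722

12.722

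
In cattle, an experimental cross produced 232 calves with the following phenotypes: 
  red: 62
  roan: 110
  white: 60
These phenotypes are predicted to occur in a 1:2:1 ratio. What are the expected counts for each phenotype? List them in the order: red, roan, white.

Under the 1:2:1 hypothesis (Σ ratio = 4, N = 232):
  red: 232 × 1/4 = 58
  roan: 232 × 2/4 = 116
  white: 232 × 1/4 = 58

58, 116, 58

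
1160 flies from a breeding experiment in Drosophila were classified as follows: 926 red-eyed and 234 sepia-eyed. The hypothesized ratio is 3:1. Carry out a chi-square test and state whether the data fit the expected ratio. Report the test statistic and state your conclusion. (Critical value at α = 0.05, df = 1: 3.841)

14.418; not consistent

Total ratio parts = 4. Expected numbers out of 1160:
  red-eyed: 1160 × 3/4 = 870
  sepia-eyed: 1160 × 1/4 = 290
χ² = Σ (O − E)² / E
  red-eyed: (926 − 870)² / 870 = 3.6046
  sepia-eyed: (234 − 290)² / 290 = 10.8138
χ² = 3.6046 + 10.8138 = 14.4184 ≈ 14.418
Degrees of freedom = 2 − 1 = 1; critical value at α = 0.05 is 3.841.
Since 14.418 > 3.841, we reject the null hypothesis — the data do not fit the 3:1 ratio.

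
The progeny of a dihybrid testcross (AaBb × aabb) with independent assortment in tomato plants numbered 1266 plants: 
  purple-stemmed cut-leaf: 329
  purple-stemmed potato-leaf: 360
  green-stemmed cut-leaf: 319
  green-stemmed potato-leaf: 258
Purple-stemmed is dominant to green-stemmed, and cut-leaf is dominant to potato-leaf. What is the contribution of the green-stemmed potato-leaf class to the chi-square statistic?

10.813

A dihybrid testcross with independent assortment gives a 1:1:1:1 ratio.
Expected counts for N = 1266 under a 1:1:1:1 ratio (total parts = 4):
  purple-stemmed cut-leaf: 1266 × 1/4 = 316.5
  purple-stemmed potato-leaf: 1266 × 1/4 = 316.5
  green-stemmed cut-leaf: 1266 × 1/4 = 316.5
  green-stemmed potato-leaf: 1266 × 1/4 = 316.5
Contribution of green-stemmed potato-leaf: (258 − 316.5)² / 316.5 = 10.8128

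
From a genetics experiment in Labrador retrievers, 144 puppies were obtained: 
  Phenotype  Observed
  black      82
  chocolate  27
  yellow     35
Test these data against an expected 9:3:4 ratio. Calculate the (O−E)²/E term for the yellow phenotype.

Under the 9:3:4 hypothesis (Σ ratio = 16, N = 144):
  black: 144 × 9/16 = 81
  chocolate: 144 × 3/16 = 27
  yellow: 144 × 4/16 = 36
Contribution of yellow: (35 − 36)² / 36 = 0.0278

0.028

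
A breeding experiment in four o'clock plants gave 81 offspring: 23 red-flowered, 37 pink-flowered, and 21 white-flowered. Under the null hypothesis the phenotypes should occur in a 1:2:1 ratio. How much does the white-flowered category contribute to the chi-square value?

Expected counts for N = 81 under a 1:2:1 ratio (total parts = 4):
  red-flowered: 81 × 1/4 = 20.25
  pink-flowered: 81 × 2/4 = 40.5
  white-flowered: 81 × 1/4 = 20.25
Contribution of white-flowered: (21 − 20.25)² / 20.25 = 0.0278

0.028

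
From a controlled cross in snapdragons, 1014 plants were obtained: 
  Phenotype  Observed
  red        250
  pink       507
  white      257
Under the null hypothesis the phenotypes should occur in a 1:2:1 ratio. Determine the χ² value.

Expected counts for N = 1014 under a 1:2:1 ratio (total parts = 4):
  red: 1014 × 1/4 = 253.5
  pink: 1014 × 2/4 = 507
  white: 1014 × 1/4 = 253.5
χ² = Σ (O − E)² / E
  red: (250 − 253.5)² / 253.5 = 0.0483
  pink: (507 − 507)² / 507 = 0.0000
  white: (257 − 253.5)² / 253.5 = 0.0483
χ² = 0.0483 + 0.0000 + 0.0483 = 0.0966 ≈ 0.097

0.097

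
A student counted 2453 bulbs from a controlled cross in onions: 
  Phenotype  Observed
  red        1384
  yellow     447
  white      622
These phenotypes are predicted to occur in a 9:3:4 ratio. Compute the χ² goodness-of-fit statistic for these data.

0.501

Under the 9:3:4 hypothesis (Σ ratio = 16, N = 2453):
  red: 2453 × 9/16 = 1379.8125
  yellow: 2453 × 3/16 = 459.9375
  white: 2453 × 4/16 = 613.25
χ² = Σ (O − E)² / E
  red: (1384 − 1379.8125)² / 1379.8125 = 0.0127
  yellow: (447 − 459.9375)² / 459.9375 = 0.3639
  white: (622 − 613.25)² / 613.25 = 0.1248
χ² = 0.0127 + 0.3639 + 0.1248 = 0.5014 ≈ 0.501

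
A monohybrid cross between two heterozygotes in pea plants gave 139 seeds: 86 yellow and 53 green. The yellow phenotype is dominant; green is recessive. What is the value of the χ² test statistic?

12.779

For a monohybrid cross between heterozygotes with complete dominance, the expected phenotypic ratio is 3:1.
The 3:1 ratio has 4 parts, so with N = 139 the expected counts are:
  yellow: 139 × 3/4 = 104.25
  green: 139 × 1/4 = 34.75
χ² = Σ (O − E)² / E
  yellow: (86 − 104.25)² / 104.25 = 3.1948
  green: (53 − 34.75)² / 34.75 = 9.5845
χ² = 3.1948 + 9.5845 = 12.7793 ≈ 12.779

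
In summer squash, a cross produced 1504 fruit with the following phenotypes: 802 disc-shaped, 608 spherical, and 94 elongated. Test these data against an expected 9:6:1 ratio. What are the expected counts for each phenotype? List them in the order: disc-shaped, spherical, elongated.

846, 564, 94

Expected counts for N = 1504 under a 9:6:1 ratio (total parts = 16):
  disc-shaped: 1504 × 9/16 = 846
  spherical: 1504 × 6/16 = 564
  elongated: 1504 × 1/16 = 94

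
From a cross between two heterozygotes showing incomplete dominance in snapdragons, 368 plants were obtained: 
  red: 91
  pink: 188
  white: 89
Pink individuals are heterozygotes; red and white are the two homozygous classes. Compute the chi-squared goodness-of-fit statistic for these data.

With incomplete dominance, a heterozygote × heterozygote cross gives a 1:2:1 phenotypic ratio.
Expected counts for N = 368 under a 1:2:1 ratio (total parts = 4):
  red: 368 × 1/4 = 92
  pink: 368 × 2/4 = 184
  white: 368 × 1/4 = 92
χ² = Σ (O − E)² / E
  red: (91 − 92)² / 92 = 0.0109
  pink: (188 − 184)² / 184 = 0.0870
  white: (89 − 92)² / 92 = 0.0978
χ² = 0.0109 + 0.0870 + 0.0978 = 0.1957 ≈ 0.196

0.196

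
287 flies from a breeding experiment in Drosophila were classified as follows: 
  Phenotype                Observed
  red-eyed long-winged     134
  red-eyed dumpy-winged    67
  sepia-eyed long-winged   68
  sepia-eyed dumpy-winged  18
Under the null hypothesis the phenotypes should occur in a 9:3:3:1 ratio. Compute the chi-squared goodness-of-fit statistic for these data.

Expected counts for N = 287 under a 9:3:3:1 ratio (total parts = 16):
  red-eyed long-winged: 287 × 9/16 = 161.4375
  red-eyed dumpy-winged: 287 × 3/16 = 53.8125
  sepia-eyed long-winged: 287 × 3/16 = 53.8125
  sepia-eyed dumpy-winged: 287 × 1/16 = 17.9375
χ² = Σ (O − E)² / E
  red-eyed long-winged: (134 − 161.4375)² / 161.4375 = 4.6632
  red-eyed dumpy-winged: (67 − 53.8125)² / 53.8125 = 3.2318
  sepia-eyed long-winged: (68 − 53.8125)² / 53.8125 = 3.7405
  sepia-eyed dumpy-winged: (18 − 17.9375)² / 17.9375 = 0.0002
χ² = 4.6632 + 3.2318 + 3.7405 + 0.0002 = 11.6357 ≈ 11.636

11.636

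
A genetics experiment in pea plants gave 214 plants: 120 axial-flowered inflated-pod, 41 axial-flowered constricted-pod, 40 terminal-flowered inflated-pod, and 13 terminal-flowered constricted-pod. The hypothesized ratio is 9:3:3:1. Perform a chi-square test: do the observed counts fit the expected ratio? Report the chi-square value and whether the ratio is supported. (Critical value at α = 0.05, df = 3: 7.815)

Under the 9:3:3:1 hypothesis (Σ ratio = 16, N = 214):
  axial-flowered inflated-pod: 214 × 9/16 = 120.375
  axial-flowered constricted-pod: 214 × 3/16 = 40.125
  terminal-flowered inflated-pod: 214 × 3/16 = 40.125
  terminal-flowered constricted-pod: 214 × 1/16 = 13.375
χ² = Σ (O − E)² / E
  axial-flowered inflated-pod: (120 − 120.375)² / 120.375 = 0.0012
  axial-flowered constricted-pod: (41 − 40.125)² / 40.125 = 0.0191
  terminal-flowered inflated-pod: (40 − 40.125)² / 40.125 = 0.0004
  terminal-flowered constricted-pod: (13 − 13.375)² / 13.375 = 0.0105
χ² = 0.0012 + 0.0191 + 0.0004 + 0.0105 = 0.0312 ≈ 0.031
Degrees of freedom = 4 − 1 = 3; critical value at α = 0.05 is 7.815.
Since 0.031 < 7.815, we fail to reject the null hypothesis — the data are consistent with the 9:3:3:1 ratio.

0.031; consistent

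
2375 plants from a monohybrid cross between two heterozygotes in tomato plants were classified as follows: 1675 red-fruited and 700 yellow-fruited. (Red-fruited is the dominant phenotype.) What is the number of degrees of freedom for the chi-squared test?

For a monohybrid cross between heterozygotes with complete dominance, the expected phenotypic ratio is 3:1.
A goodness-of-fit test with 2 phenotype classes has df = 2 − 1 = 1.

1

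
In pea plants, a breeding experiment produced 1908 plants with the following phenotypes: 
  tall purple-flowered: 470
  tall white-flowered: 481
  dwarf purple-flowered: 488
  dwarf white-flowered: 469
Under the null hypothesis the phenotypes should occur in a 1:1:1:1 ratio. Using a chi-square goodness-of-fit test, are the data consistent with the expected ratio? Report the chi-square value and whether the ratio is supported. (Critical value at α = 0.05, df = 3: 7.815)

0.524; consistent

The 1:1:1:1 ratio has 4 parts, so with N = 1908 the expected counts are:
  tall purple-flowered: 1908 × 1/4 = 477
  tall white-flowered: 1908 × 1/4 = 477
  dwarf purple-flowered: 1908 × 1/4 = 477
  dwarf white-flowered: 1908 × 1/4 = 477
χ² = Σ (O − E)² / E
  tall purple-flowered: (470 − 477)² / 477 = 0.1027
  tall white-flowered: (481 − 477)² / 477 = 0.0335
  dwarf purple-flowered: (488 − 477)² / 477 = 0.2537
  dwarf white-flowered: (469 − 477)² / 477 = 0.1342
χ² = 0.1027 + 0.0335 + 0.2537 + 0.1342 = 0.5241 ≈ 0.524
Degrees of freedom = 4 − 1 = 3; critical value at α = 0.05 is 7.815.
Since 0.524 < 7.815, we fail to reject the null hypothesis — the data are consistent with the 1:1:1:1 ratio.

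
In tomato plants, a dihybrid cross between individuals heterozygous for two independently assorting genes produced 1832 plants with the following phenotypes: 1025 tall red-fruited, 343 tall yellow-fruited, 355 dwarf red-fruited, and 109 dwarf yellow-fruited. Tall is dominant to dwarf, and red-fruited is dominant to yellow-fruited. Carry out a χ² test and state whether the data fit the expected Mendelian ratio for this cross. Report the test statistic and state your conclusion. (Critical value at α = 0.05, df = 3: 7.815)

0.679; consistent

A dihybrid F₂ with independent assortment and complete dominance at both loci gives a 9:3:3:1 phenotypic ratio.
Under the 9:3:3:1 hypothesis (Σ ratio = 16, N = 1832):
  tall red-fruited: 1832 × 9/16 = 1030.5
  tall yellow-fruited: 1832 × 3/16 = 343.5
  dwarf red-fruited: 1832 × 3/16 = 343.5
  dwarf yellow-fruited: 1832 × 1/16 = 114.5
χ² = Σ (O − E)² / E
  tall red-fruited: (1025 − 1030.5)² / 1030.5 = 0.0294
  tall yellow-fruited: (343 − 343.5)² / 343.5 = 0.0007
  dwarf red-fruited: (355 − 343.5)² / 343.5 = 0.3850
  dwarf yellow-fruited: (109 − 114.5)² / 114.5 = 0.2642
χ² = 0.0294 + 0.0007 + 0.3850 + 0.2642 = 0.6793 ≈ 0.679
Degrees of freedom = 4 − 1 = 3; critical value at α = 0.05 is 7.815.
Since 0.679 < 7.815, we fail to reject the null hypothesis — the data are consistent with the 9:3:3:1 ratio.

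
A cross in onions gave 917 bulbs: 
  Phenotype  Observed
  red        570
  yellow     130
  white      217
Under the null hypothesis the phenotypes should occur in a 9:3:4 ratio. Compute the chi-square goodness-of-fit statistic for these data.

16.576

Under the 9:3:4 hypothesis (Σ ratio = 16, N = 917):
  red: 917 × 9/16 = 515.8125
  yellow: 917 × 3/16 = 171.9375
  white: 917 × 4/16 = 229.25
χ² = Σ (O − E)² / E
  red: (570 − 515.8125)² / 515.8125 = 5.6925
  yellow: (130 − 171.9375)² / 171.9375 = 10.2290
  white: (217 − 229.25)² / 229.25 = 0.6546
χ² = 5.6925 + 10.2290 + 0.6546 = 16.5761 ≈ 16.576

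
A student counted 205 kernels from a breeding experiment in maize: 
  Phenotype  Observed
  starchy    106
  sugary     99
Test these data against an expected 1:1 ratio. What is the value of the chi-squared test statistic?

Total ratio parts = 2. Expected numbers out of 205:
  starchy: 205 × 1/2 = 102.5
  sugary: 205 × 1/2 = 102.5
χ² = Σ (O − E)² / E
  starchy: (106 − 102.5)² / 102.5 = 0.1195
  sugary: (99 − 102.5)² / 102.5 = 0.1195
χ² = 0.1195 + 0.1195 = 0.239

0.239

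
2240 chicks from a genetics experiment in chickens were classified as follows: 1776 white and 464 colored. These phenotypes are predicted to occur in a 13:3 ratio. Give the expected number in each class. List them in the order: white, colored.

1820, 420

Under the 13:3 hypothesis (Σ ratio = 16, N = 2240):
  white: 2240 × 13/16 = 1820
  colored: 2240 × 3/16 = 420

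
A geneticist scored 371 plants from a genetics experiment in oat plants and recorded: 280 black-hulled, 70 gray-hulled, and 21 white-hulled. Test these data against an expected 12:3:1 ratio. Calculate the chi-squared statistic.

0.220

Under the 12:3:1 hypothesis (Σ ratio = 16, N = 371):
  black-hulled: 371 × 12/16 = 278.25
  gray-hulled: 371 × 3/16 = 69.5625
  white-hulled: 371 × 1/16 = 23.1875
χ² = Σ (O − E)² / E
  black-hulled: (280 − 278.25)² / 278.25 = 0.0110
  gray-hulled: (70 − 69.5625)² / 69.5625 = 0.0028
  white-hulled: (21 − 23.1875)² / 23.1875 = 0.2064
χ² = 0.0110 + 0.0028 + 0.2064 = 0.2202 ≈ 0.220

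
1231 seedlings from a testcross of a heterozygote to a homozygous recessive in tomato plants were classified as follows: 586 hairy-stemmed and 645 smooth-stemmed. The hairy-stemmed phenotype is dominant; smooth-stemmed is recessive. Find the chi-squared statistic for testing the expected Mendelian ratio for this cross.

2.828

A testcross of a heterozygote (Aa × aa) gives a 1:1 phenotypic ratio.
Under the 1:1 hypothesis (Σ ratio = 2, N = 1231):
  hairy-stemmed: 1231 × 1/2 = 615.5
  smooth-stemmed: 1231 × 1/2 = 615.5
χ² = Σ (O − E)² / E
  hairy-stemmed: (586 − 615.5)² / 615.5 = 1.4139
  smooth-stemmed: (645 − 615.5)² / 615.5 = 1.4139
χ² = 1.4139 + 1.4139 = 2.8278 ≈ 2.828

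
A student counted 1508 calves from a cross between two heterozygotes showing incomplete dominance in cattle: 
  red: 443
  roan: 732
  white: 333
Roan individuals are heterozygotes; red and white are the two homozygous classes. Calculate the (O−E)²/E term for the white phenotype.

With incomplete dominance, a heterozygote × heterozygote cross gives a 1:2:1 phenotypic ratio.
The 1:2:1 ratio has 4 parts, so with N = 1508 the expected counts are:
  red: 1508 × 1/4 = 377
  roan: 1508 × 2/4 = 754
  white: 1508 × 1/4 = 377
Contribution of white: (333 − 377)² / 377 = 5.1353

5.135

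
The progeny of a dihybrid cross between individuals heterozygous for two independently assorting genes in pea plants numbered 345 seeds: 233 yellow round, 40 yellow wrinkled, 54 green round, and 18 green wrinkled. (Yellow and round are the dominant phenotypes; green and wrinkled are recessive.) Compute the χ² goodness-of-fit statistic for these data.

A dihybrid F₂ with independent assortment and complete dominance at both loci gives a 9:3:3:1 phenotypic ratio.
Under the 9:3:3:1 hypothesis (Σ ratio = 16, N = 345):
  yellow round: 345 × 9/16 = 194.0625
  yellow wrinkled: 345 × 3/16 = 64.6875
  green round: 345 × 3/16 = 64.6875
  green wrinkled: 345 × 1/16 = 21.5625
χ² = Σ (O − E)² / E
  yellow round: (233 − 194.0625)² / 194.0625 = 7.8126
  yellow wrinkled: (40 − 64.6875)² / 64.6875 = 9.4218
  green round: (54 − 64.6875)² / 64.6875 = 1.7658
  green wrinkled: (18 − 21.5625)² / 21.5625 = 0.5886
χ² = 7.8126 + 9.4218 + 1.7658 + 0.5886 = 19.5888 ≈ 19.589

19.589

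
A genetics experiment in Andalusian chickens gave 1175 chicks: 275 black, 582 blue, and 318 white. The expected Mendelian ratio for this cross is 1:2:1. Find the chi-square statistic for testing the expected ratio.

3.250

Under the 1:2:1 hypothesis (Σ ratio = 4, N = 1175):
  black: 1175 × 1/4 = 293.75
  blue: 1175 × 2/4 = 587.5
  white: 1175 × 1/4 = 293.75
χ² = Σ (O − E)² / E
  black: (275 − 293.75)² / 293.75 = 1.1968
  blue: (582 − 587.5)² / 587.5 = 0.0515
  white: (318 − 293.75)² / 293.75 = 2.0019
χ² = 1.1968 + 0.0515 + 2.0019 = 3.2502 ≈ 3.250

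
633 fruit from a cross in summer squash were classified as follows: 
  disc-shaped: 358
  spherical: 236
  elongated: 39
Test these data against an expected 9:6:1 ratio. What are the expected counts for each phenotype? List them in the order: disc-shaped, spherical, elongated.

356.0625, 237.375, 39.5625

Under the 9:6:1 hypothesis (Σ ratio = 16, N = 633):
  disc-shaped: 633 × 9/16 = 356.0625
  spherical: 633 × 6/16 = 237.375
  elongated: 633 × 1/16 = 39.5625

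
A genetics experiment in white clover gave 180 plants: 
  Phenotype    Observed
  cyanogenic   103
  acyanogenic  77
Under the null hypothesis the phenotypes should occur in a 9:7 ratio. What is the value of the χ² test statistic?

The 9:7 ratio has 16 parts, so with N = 180 the expected counts are:
  cyanogenic: 180 × 9/16 = 101.25
  acyanogenic: 180 × 7/16 = 78.75
χ² = Σ (O − E)² / E
  cyanogenic: (103 − 101.25)² / 101.25 = 0.0302
  acyanogenic: (77 − 78.75)² / 78.75 = 0.0389
χ² = 0.0302 + 0.0389 = 0.0691 ≈ 0.069

0.069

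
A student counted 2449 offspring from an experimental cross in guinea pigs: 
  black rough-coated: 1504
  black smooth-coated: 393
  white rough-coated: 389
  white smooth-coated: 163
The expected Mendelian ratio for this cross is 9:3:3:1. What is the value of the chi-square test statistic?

32.519

The 9:3:3:1 ratio has 16 parts, so with N = 2449 the expected counts are:
  black rough-coated: 2449 × 9/16 = 1377.5625
  black smooth-coated: 2449 × 3/16 = 459.1875
  white rough-coated: 2449 × 3/16 = 459.1875
  white smooth-coated: 2449 × 1/16 = 153.0625
χ² = Σ (O − E)² / E
  black rough-coated: (1504 − 1377.5625)² / 1377.5625 = 11.6049
  black smooth-coated: (393 − 459.1875)² / 459.1875 = 9.5403
  white rough-coated: (389 − 459.1875)² / 459.1875 = 10.7283
  white smooth-coated: (163 − 153.0625)² / 153.0625 = 0.6452
χ² = 11.6049 + 9.5403 + 10.7283 + 0.6452 = 32.5187 ≈ 32.519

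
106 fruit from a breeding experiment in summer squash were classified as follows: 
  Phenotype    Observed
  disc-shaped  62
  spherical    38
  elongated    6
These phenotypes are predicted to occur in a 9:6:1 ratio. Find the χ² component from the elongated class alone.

0.059

Under the 9:6:1 hypothesis (Σ ratio = 16, N = 106):
  disc-shaped: 106 × 9/16 = 59.625
  spherical: 106 × 6/16 = 39.75
  elongated: 106 × 1/16 = 6.625
Contribution of elongated: (6 − 6.625)² / 6.625 = 0.0590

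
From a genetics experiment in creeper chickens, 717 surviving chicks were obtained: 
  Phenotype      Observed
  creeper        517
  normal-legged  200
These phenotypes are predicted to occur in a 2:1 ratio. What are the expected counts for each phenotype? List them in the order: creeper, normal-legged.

478, 239

Total ratio parts = 3. Expected numbers out of 717:
  creeper: 717 × 2/3 = 478
  normal-legged: 717 × 1/3 = 239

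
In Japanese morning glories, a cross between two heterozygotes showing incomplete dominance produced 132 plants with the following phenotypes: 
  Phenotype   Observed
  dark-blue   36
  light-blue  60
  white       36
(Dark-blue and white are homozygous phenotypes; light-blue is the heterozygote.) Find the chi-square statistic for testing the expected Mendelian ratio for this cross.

1.091

With incomplete dominance, a heterozygote × heterozygote cross gives a 1:2:1 phenotypic ratio.
Under the 1:2:1 hypothesis (Σ ratio = 4, N = 132):
  dark-blue: 132 × 1/4 = 33
  light-blue: 132 × 2/4 = 66
  white: 132 × 1/4 = 33
χ² = Σ (O − E)² / E
  dark-blue: (36 − 33)² / 33 = 0.2727
  light-blue: (60 − 66)² / 66 = 0.5455
  white: (36 − 33)² / 33 = 0.2727
χ² = 0.2727 + 0.5455 + 0.2727 = 1.0909 ≈ 1.091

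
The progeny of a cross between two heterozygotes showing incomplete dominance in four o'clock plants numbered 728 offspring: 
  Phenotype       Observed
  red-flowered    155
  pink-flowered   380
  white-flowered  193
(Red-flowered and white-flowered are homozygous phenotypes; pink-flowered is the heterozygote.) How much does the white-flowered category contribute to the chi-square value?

0.665

With incomplete dominance, a heterozygote × heterozygote cross gives a 1:2:1 phenotypic ratio.
The 1:2:1 ratio has 4 parts, so with N = 728 the expected counts are:
  red-flowered: 728 × 1/4 = 182
  pink-flowered: 728 × 2/4 = 364
  white-flowered: 728 × 1/4 = 182
Contribution of white-flowered: (193 − 182)² / 182 = 0.6648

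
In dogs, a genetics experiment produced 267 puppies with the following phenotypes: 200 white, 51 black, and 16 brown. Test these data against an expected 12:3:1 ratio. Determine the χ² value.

Expected counts for N = 267 under a 12:3:1 ratio (total parts = 16):
  white: 267 × 12/16 = 200.25
  black: 267 × 3/16 = 50.0625
  brown: 267 × 1/16 = 16.6875
χ² = Σ (O − E)² / E
  white: (200 − 200.25)² / 200.25 = 0.0003
  black: (51 − 50.0625)² / 50.0625 = 0.0176
  brown: (16 − 16.6875)² / 16.6875 = 0.0283
χ² = 0.0003 + 0.0176 + 0.0283 = 0.0462 ≈ 0.046

0.046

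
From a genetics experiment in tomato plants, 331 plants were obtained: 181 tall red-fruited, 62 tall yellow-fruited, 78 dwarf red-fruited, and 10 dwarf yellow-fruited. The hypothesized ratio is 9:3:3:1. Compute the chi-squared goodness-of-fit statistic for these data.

9.759

Total ratio parts = 16. Expected numbers out of 331:
  tall red-fruited: 331 × 9/16 = 186.1875
  tall yellow-fruited: 331 × 3/16 = 62.0625
  dwarf red-fruited: 331 × 3/16 = 62.0625
  dwarf yellow-fruited: 331 × 1/16 = 20.6875
χ² = Σ (O − E)² / E
  tall red-fruited: (181 − 186.1875)² / 186.1875 = 0.1445
  tall yellow-fruited: (62 − 62.0625)² / 62.0625 = 0.0001
  dwarf red-fruited: (78 − 62.0625)² / 62.0625 = 4.0927
  dwarf yellow-fruited: (10 − 20.6875)² / 20.6875 = 5.5213
χ² = 0.1445 + 0.0001 + 4.0927 + 5.5213 = 9.7586 ≈ 9.759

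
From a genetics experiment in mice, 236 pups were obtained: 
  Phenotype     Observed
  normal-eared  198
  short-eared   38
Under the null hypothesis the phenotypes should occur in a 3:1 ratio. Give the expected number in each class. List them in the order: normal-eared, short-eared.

177, 59

The 3:1 ratio has 4 parts, so with N = 236 the expected counts are:
  normal-eared: 236 × 3/4 = 177
  short-eared: 236 × 1/4 = 59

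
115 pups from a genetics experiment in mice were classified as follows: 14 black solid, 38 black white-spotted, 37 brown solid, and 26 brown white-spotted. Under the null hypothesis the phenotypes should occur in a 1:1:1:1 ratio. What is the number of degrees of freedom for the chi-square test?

A goodness-of-fit test with 4 phenotype classes has df = 4 − 1 = 3.

3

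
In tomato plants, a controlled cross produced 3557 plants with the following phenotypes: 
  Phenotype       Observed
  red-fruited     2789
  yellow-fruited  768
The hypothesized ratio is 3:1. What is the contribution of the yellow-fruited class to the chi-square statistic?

16.533

The 3:1 ratio has 4 parts, so with N = 3557 the expected counts are:
  red-fruited: 3557 × 3/4 = 2667.75
  yellow-fruited: 3557 × 1/4 = 889.25
Contribution of yellow-fruited: (768 − 889.25)² / 889.25 = 16.5325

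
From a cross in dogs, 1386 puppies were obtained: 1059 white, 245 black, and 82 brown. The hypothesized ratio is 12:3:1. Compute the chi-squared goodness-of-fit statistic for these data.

1.464

The 12:3:1 ratio has 16 parts, so with N = 1386 the expected counts are:
  white: 1386 × 12/16 = 1039.5
  black: 1386 × 3/16 = 259.875
  brown: 1386 × 1/16 = 86.625
χ² = Σ (O − E)² / E
  white: (1059 − 1039.5)² / 1039.5 = 0.3658
  black: (245 − 259.875)² / 259.875 = 0.8514
  brown: (82 − 86.625)² / 86.625 = 0.2469
χ² = 0.3658 + 0.8514 + 0.2469 = 1.4641 ≈ 1.464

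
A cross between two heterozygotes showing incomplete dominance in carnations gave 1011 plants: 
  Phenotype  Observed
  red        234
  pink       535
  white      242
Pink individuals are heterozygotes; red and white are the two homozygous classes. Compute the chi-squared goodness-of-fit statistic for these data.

3.570

With incomplete dominance, a heterozygote × heterozygote cross gives a 1:2:1 phenotypic ratio.
Under the 1:2:1 hypothesis (Σ ratio = 4, N = 1011):
  red: 1011 × 1/4 = 252.75
  pink: 1011 × 2/4 = 505.5
  white: 1011 × 1/4 = 252.75
χ² = Σ (O − E)² / E
  red: (234 − 252.75)² / 252.75 = 1.3909
  pink: (535 − 505.5)² / 505.5 = 1.7216
  white: (242 − 252.75)² / 252.75 = 0.4572
χ² = 1.3909 + 1.7216 + 0.4572 = 3.5697 ≈ 3.570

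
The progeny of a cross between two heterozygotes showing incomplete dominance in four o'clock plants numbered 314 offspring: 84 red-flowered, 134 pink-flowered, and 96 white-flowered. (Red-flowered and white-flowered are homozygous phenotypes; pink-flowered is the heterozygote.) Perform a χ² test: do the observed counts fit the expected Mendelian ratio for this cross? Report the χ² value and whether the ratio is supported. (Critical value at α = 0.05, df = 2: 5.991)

With incomplete dominance, a heterozygote × heterozygote cross gives a 1:2:1 phenotypic ratio.
Under the 1:2:1 hypothesis (Σ ratio = 4, N = 314):
  red-flowered: 314 × 1/4 = 78.5
  pink-flowered: 314 × 2/4 = 157
  white-flowered: 314 × 1/4 = 78.5
χ² = Σ (O − E)² / E
  red-flowered: (84 − 78.5)² / 78.5 = 0.3854
  pink-flowered: (134 − 157)² / 157 = 3.3694
  white-flowered: (96 − 78.5)² / 78.5 = 3.9013
χ² = 0.3854 + 3.3694 + 3.9013 = 7.6561 ≈ 7.656
Degrees of freedom = 3 − 1 = 2; critical value at α = 0.05 is 5.991.
Since 7.656 > 5.991, we reject the null hypothesis — the data do not fit the 1:2:1 ratio.

7.656; not consistent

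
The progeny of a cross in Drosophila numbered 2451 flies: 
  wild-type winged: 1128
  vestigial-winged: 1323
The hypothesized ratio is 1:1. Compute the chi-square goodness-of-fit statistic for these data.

15.514

Expected counts for N = 2451 under a 1:1 ratio (total parts = 2):
  wild-type winged: 2451 × 1/2 = 1225.5
  vestigial-winged: 2451 × 1/2 = 1225.5
χ² = Σ (O − E)² / E
  wild-type winged: (1128 − 1225.5)² / 1225.5 = 7.7570
  vestigial-winged: (1323 − 1225.5)² / 1225.5 = 7.7570
χ² = 7.7570 + 7.7570 = 15.514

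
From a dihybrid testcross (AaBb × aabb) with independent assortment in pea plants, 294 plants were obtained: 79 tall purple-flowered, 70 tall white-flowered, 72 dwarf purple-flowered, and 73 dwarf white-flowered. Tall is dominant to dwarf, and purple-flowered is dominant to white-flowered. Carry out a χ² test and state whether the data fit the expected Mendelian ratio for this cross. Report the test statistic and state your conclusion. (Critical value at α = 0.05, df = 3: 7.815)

A dihybrid testcross with independent assortment gives a 1:1:1:1 ratio.
Under the 1:1:1:1 hypothesis (Σ ratio = 4, N = 294):
  tall purple-flowered: 294 × 1/4 = 73.5
  tall white-flowered: 294 × 1/4 = 73.5
  dwarf purple-flowered: 294 × 1/4 = 73.5
  dwarf white-flowered: 294 × 1/4 = 73.5
χ² = Σ (O − E)² / E
  tall purple-flowered: (79 − 73.5)² / 73.5 = 0.4116
  tall white-flowered: (70 − 73.5)² / 73.5 = 0.1667
  dwarf purple-flowered: (72 − 73.5)² / 73.5 = 0.0306
  dwarf white-flowered: (73 − 73.5)² / 73.5 = 0.0034
χ² = 0.4116 + 0.1667 + 0.0306 + 0.0034 = 0.6123 ≈ 0.612
Degrees of freedom = 4 − 1 = 3; critical value at α = 0.05 is 7.815.
Since 0.612 < 7.815, we fail to reject the null hypothesis — the data are consistent with the 1:1:1:1 ratio.

0.612; consistent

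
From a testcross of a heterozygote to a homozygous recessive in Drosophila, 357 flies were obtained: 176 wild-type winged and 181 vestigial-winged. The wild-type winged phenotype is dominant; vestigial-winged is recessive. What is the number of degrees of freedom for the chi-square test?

1

A testcross of a heterozygote (Aa × aa) gives a 1:1 phenotypic ratio.
A goodness-of-fit test with 2 phenotype classes has df = 2 − 1 = 1.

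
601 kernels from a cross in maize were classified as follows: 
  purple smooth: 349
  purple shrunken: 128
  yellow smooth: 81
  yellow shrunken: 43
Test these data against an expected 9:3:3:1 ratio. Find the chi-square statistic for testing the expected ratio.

The 9:3:3:1 ratio has 16 parts, so with N = 601 the expected counts are:
  purple smooth: 601 × 9/16 = 338.0625
  purple shrunken: 601 × 3/16 = 112.6875
  yellow smooth: 601 × 3/16 = 112.6875
  yellow shrunken: 601 × 1/16 = 37.5625
χ² = Σ (O − E)² / E
  purple smooth: (349 − 338.0625)² / 338.0625 = 0.3539
  purple shrunken: (128 − 112.6875)² / 112.6875 = 2.0807
  yellow smooth: (81 − 112.6875)² / 112.6875 = 8.9105
  yellow shrunken: (43 − 37.5625)² / 37.5625 = 0.7871
χ² = 0.3539 + 2.0807 + 8.9105 + 0.7871 = 12.1322 ≈ 12.132

12.132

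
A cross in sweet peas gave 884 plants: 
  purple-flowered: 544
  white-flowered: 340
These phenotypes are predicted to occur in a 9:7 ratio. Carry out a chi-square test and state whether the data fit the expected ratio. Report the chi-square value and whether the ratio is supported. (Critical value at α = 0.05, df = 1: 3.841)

10.046; not consistent

Under the 9:7 hypothesis (Σ ratio = 16, N = 884):
  purple-flowered: 884 × 9/16 = 497.25
  white-flowered: 884 × 7/16 = 386.75
χ² = Σ (O − E)² / E
  purple-flowered: (544 − 497.25)² / 497.25 = 4.3953
  white-flowered: (340 − 386.75)² / 386.75 = 5.6511
χ² = 4.3953 + 5.6511 = 10.0464 ≈ 10.046
Degrees of freedom = 2 − 1 = 1; critical value at α = 0.05 is 3.841.
Since 10.046 > 3.841, we reject the null hypothesis — the data do not fit the 9:7 ratio.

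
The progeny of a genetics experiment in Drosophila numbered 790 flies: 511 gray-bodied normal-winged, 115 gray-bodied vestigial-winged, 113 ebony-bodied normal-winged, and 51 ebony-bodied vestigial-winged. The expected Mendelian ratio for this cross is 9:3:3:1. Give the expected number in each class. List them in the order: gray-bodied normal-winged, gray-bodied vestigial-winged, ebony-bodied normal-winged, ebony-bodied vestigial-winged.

444.375, 148.125, 148.125, 49.375

Expected counts for N = 790 under a 9:3:3:1 ratio (total parts = 16):
  gray-bodied normal-winged: 790 × 9/16 = 444.375
  gray-bodied vestigial-winged: 790 × 3/16 = 148.125
  ebony-bodied normal-winged: 790 × 3/16 = 148.125
  ebony-bodied vestigial-winged: 790 × 1/16 = 49.375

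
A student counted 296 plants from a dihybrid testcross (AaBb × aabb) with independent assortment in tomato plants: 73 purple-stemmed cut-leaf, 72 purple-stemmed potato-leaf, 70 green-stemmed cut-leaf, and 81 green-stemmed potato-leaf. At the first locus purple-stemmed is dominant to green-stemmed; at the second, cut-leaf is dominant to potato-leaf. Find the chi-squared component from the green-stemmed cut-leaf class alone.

A dihybrid testcross with independent assortment gives a 1:1:1:1 ratio.
Expected counts for N = 296 under a 1:1:1:1 ratio (total parts = 4):
  purple-stemmed cut-leaf: 296 × 1/4 = 74
  purple-stemmed potato-leaf: 296 × 1/4 = 74
  green-stemmed cut-leaf: 296 × 1/4 = 74
  green-stemmed potato-leaf: 296 × 1/4 = 74
Contribution of green-stemmed cut-leaf: (70 − 74)² / 74 = 0.2162

0.216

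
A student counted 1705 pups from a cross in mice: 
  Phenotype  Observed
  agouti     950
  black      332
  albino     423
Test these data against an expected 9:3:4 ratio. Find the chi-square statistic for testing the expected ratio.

0.585

Expected counts for N = 1705 under a 9:3:4 ratio (total parts = 16):
  agouti: 1705 × 9/16 = 959.0625
  black: 1705 × 3/16 = 319.6875
  albino: 1705 × 4/16 = 426.25
χ² = Σ (O − E)² / E
  agouti: (950 − 959.0625)² / 959.0625 = 0.0856
  black: (332 − 319.6875)² / 319.6875 = 0.4742
  albino: (423 − 426.25)² / 426.25 = 0.0248
χ² = 0.0856 + 0.4742 + 0.0248 = 0.5846 ≈ 0.585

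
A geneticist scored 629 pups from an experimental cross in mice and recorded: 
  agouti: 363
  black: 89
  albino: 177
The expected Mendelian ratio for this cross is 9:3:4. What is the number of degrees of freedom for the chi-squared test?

A goodness-of-fit test with 3 phenotype classes has df = 3 − 1 = 2.

2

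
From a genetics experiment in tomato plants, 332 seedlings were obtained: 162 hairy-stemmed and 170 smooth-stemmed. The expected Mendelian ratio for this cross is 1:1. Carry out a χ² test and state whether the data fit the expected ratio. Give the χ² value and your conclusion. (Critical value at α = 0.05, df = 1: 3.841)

0.193; consistent

Expected counts for N = 332 under a 1:1 ratio (total parts = 2):
  hairy-stemmed: 332 × 1/2 = 166
  smooth-stemmed: 332 × 1/2 = 166
χ² = Σ (O − E)² / E
  hairy-stemmed: (162 − 166)² / 166 = 0.0964
  smooth-stemmed: (170 − 166)² / 166 = 0.0964
χ² = 0.0964 + 0.0964 = 0.1928 ≈ 0.193
Degrees of freedom = 2 − 1 = 1; critical value at α = 0.05 is 3.841.
Since 0.193 < 3.841, we fail to reject the null hypothesis — the data are consistent with the 1:1 ratio.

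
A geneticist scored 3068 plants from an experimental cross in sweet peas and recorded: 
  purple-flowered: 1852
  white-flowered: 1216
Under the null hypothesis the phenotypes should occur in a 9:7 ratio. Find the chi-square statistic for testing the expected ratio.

21.111

Total ratio parts = 16. Expected numbers out of 3068:
  purple-flowered: 3068 × 9/16 = 1725.75
  white-flowered: 3068 × 7/16 = 1342.25
χ² = Σ (O − E)² / E
  purple-flowered: (1852 − 1725.75)² / 1725.75 = 9.2360
  white-flowered: (1216 − 1342.25)² / 1342.25 = 11.8749
χ² = 9.2360 + 11.8749 = 21.1109 ≈ 21.111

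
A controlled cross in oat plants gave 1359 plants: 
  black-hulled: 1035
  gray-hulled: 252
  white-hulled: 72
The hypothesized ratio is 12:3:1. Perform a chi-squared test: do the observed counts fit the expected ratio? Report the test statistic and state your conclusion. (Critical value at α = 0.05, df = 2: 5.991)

Total ratio parts = 16. Expected numbers out of 1359:
  black-hulled: 1359 × 12/16 = 1019.25
  gray-hulled: 1359 × 3/16 = 254.8125
  white-hulled: 1359 × 1/16 = 84.9375
χ² = Σ (O − E)² / E
  black-hulled: (1035 − 1019.25)² / 1019.25 = 0.2434
  gray-hulled: (252 − 254.8125)² / 254.8125 = 0.0310
  white-hulled: (72 − 84.9375)² / 84.9375 = 1.9706
χ² = 0.2434 + 0.0310 + 1.9706 = 2.245
Degrees of freedom = 3 − 1 = 2; critical value at α = 0.05 is 5.991.
Since 2.245 < 5.991, we fail to reject the null hypothesis — the data are consistent with the 12:3:1 ratio.

2.245; consistent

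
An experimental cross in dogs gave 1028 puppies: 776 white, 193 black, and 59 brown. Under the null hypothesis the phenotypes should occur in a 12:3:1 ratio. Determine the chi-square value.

Under the 12:3:1 hypothesis (Σ ratio = 16, N = 1028):
  white: 1028 × 12/16 = 771
  black: 1028 × 3/16 = 192.75
  brown: 1028 × 1/16 = 64.25
χ² = Σ (O − E)² / E
  white: (776 − 771)² / 771 = 0.0324
  black: (193 − 192.75)² / 192.75 = 0.0003
  brown: (59 − 64.25)² / 64.25 = 0.4290
χ² = 0.0324 + 0.0003 + 0.4290 = 0.4617 ≈ 0.462

0.462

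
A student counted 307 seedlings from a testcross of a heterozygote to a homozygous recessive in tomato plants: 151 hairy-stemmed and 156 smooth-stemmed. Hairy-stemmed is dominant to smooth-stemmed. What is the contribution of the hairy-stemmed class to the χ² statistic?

0.041

A testcross of a heterozygote (Aa × aa) gives a 1:1 phenotypic ratio.
Under the 1:1 hypothesis (Σ ratio = 2, N = 307):
  hairy-stemmed: 307 × 1/2 = 153.5
  smooth-stemmed: 307 × 1/2 = 153.5
Contribution of hairy-stemmed: (151 − 153.5)² / 153.5 = 0.0407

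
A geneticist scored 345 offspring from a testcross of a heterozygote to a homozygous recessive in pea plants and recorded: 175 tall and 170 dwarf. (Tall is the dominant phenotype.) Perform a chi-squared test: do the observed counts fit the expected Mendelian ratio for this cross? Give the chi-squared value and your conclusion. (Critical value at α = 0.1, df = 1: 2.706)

A testcross of a heterozygote (Aa × aa) gives a 1:1 phenotypic ratio.
Under the 1:1 hypothesis (Σ ratio = 2, N = 345):
  tall: 345 × 1/2 = 172.5
  dwarf: 345 × 1/2 = 172.5
χ² = Σ (O − E)² / E
  tall: (175 − 172.5)² / 172.5 = 0.0362
  dwarf: (170 − 172.5)² / 172.5 = 0.0362
χ² = 0.0362 + 0.0362 = 0.0724 ≈ 0.072
Degrees of freedom = 2 − 1 = 1; critical value at α = 0.1 is 2.706.
Since 0.072 < 2.706, we fail to reject the null hypothesis — the data are consistent with the 1:1 ratio.

0.072; consistent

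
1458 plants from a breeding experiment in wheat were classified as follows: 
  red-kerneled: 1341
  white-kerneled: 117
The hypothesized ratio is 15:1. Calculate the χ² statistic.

7.837

Under the 15:1 hypothesis (Σ ratio = 16, N = 1458):
  red-kerneled: 1458 × 15/16 = 1366.875
  white-kerneled: 1458 × 1/16 = 91.125
χ² = Σ (O − E)² / E
  red-kerneled: (1341 − 1366.875)² / 1366.875 = 0.4898
  white-kerneled: (117 − 91.125)² / 91.125 = 7.3472
χ² = 0.4898 + 7.3472 = 7.837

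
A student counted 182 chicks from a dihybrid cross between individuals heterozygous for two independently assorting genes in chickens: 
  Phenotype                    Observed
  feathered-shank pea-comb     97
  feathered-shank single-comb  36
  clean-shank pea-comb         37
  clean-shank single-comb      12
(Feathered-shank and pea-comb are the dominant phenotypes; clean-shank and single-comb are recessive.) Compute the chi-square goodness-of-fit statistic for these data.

0.662

A dihybrid F₂ with independent assortment and complete dominance at both loci gives a 9:3:3:1 phenotypic ratio.
Total ratio parts = 16. Expected numbers out of 182:
  feathered-shank pea-comb: 182 × 9/16 = 102.375
  feathered-shank single-comb: 182 × 3/16 = 34.125
  clean-shank pea-comb: 182 × 3/16 = 34.125
  clean-shank single-comb: 182 × 1/16 = 11.375
χ² = Σ (O − E)² / E
  feathered-shank pea-comb: (97 − 102.375)² / 102.375 = 0.2822
  feathered-shank single-comb: (36 − 34.125)² / 34.125 = 0.1030
  clean-shank pea-comb: (37 − 34.125)² / 34.125 = 0.2422
  clean-shank single-comb: (12 − 11.375)² / 11.375 = 0.0343
χ² = 0.2822 + 0.1030 + 0.2422 + 0.0343 = 0.6617 ≈ 0.662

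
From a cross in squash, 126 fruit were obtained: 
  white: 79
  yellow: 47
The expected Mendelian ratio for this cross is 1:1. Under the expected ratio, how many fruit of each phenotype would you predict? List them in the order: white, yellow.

63, 63

The 1:1 ratio has 2 parts, so with N = 126 the expected counts are:
  white: 126 × 1/2 = 63
  yellow: 126 × 1/2 = 63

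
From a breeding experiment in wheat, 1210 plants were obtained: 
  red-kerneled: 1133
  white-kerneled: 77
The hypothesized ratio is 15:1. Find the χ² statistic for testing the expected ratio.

0.027

Total ratio parts = 16. Expected numbers out of 1210:
  red-kerneled: 1210 × 15/16 = 1134.375
  white-kerneled: 1210 × 1/16 = 75.625
χ² = Σ (O − E)² / E
  red-kerneled: (1133 − 1134.375)² / 1134.375 = 0.0017
  white-kerneled: (77 − 75.625)² / 75.625 = 0.0250
χ² = 0.0017 + 0.0250 = 0.0267 ≈ 0.027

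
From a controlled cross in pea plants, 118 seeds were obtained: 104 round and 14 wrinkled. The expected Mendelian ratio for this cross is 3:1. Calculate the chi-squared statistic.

10.859

Total ratio parts = 4. Expected numbers out of 118:
  round: 118 × 3/4 = 88.5
  wrinkled: 118 × 1/4 = 29.5
χ² = Σ (O − E)² / E
  round: (104 − 88.5)² / 88.5 = 2.7147
  wrinkled: (14 − 29.5)² / 29.5 = 8.1441
χ² = 2.7147 + 8.1441 = 10.8588 ≈ 10.859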